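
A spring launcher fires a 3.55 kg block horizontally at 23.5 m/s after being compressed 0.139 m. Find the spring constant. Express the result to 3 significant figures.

k = 101000 N/m

Energy stored in the spring equals the launch KE: ½kx² = ½mv²
k = mv²/x² = (3.55)(23.5)²/(0.139)² = 101469 N/m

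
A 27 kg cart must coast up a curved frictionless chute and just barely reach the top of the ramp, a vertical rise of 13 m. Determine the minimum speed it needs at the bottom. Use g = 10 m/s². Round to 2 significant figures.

At the top it is momentarily at rest, so all KE converts to PE: ½mv² = mgh
v = √(2gh) = √(2 × 10 × 13) = 16.12 m/s

v = 16 m/s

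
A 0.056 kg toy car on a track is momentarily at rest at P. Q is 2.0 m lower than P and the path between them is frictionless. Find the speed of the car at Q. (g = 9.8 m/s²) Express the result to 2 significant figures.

By conservation of mechanical energy, mgh = ½mv²
The mass cancels from both sides.
v = √(2gh) = √(2 × 9.8 × 2.0) = √39.200 = 6.261 m/s

v = 6.3 m/s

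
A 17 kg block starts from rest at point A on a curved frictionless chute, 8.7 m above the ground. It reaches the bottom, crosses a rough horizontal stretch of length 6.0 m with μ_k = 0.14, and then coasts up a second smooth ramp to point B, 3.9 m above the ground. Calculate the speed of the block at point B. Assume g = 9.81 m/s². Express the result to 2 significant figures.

v = 8.8 m/s

Energy at A: mgh₁ = (17)(9.81)(8.7) = 1450.9 J
Friction loss: W_f = μ_k mg d = 140.1 J
At B: ½mv² + mgh₂ = mgh₁ − W_f
½mv² = 1450.9 − 140.1 − 650.40 = 660.41 J
v = √(2 × 660.41/17) = 8.814 m/s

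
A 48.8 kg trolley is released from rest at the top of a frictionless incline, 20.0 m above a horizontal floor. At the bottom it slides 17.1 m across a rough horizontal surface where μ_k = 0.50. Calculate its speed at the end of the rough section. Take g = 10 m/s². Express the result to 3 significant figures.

Applying the work–energy principle:
mgh = ½mv² + μ_k m g d
W_f = μ_k mg d = (0.50)(48.8)(10)(17.1) = 4172 J
½mv² = mgh − W_f = 9760.0 − 4172 = 5587.6 J
v = √(2 × 5587.6/48.8) = 15.13 m/s

v = 15.1 m/s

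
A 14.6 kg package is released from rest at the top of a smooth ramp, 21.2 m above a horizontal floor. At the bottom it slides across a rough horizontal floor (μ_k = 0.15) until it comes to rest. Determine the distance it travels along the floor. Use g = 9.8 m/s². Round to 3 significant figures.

d = 141 m

Applying the work–energy principle:
At rest all PE has been dissipated by friction: mgh = μ_k m g d
d = h/μ_k = 21.2/0.15 = 141.3 m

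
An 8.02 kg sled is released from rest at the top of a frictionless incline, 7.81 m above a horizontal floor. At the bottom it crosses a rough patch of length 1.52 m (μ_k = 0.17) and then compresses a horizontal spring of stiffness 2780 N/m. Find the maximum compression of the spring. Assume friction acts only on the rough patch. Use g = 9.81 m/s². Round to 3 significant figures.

x = 0.654 m

Initial energy: E₁ = mgh = (8.02)(9.81)(7.81) = 614.46 J
Friction removes W_f = μ_k mg d = (0.17)(8.02)(9.81)(1.52) = 20.33 J
Energy reaching the spring: E = 614.46 − 20.33 = 594.13 J
At max compression ½kx² = E ⇒ x = √(2E/k) = √(2 × 594.13/2780) = 0.6538 m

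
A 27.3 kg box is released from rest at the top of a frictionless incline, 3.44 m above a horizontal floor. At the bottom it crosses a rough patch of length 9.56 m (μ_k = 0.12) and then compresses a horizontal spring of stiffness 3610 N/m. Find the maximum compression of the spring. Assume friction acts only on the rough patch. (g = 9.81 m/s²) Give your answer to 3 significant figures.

x = 0.583 m

Initial energy: E₁ = mgh = (27.3)(9.81)(3.44) = 921.28 J
Friction removes W_f = μ_k mg d = (0.12)(27.3)(9.81)(9.56) = 307.2 J
Energy reaching the spring: E = 921.28 − 307.2 = 614.04 J
At max compression ½kx² = E ⇒ x = √(2E/k) = √(2 × 614.04/3610) = 0.5833 m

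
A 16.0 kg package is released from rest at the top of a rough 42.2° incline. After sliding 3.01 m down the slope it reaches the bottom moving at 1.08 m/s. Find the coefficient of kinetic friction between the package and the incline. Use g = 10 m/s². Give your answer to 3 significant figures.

μ_k = 0.881

Energy balance down the incline: mg L sinθ − ½mv² = μ_k (mg cosθ) L
mgL sinθ = 323.50 J; ½mv² = 9.3312 J
W_f = 323.50 − 9.3312 = 314.2 J
μ_k = W_f/(mg cosθ · L) = 314.2/(118.5 × 3.01) = 0.8806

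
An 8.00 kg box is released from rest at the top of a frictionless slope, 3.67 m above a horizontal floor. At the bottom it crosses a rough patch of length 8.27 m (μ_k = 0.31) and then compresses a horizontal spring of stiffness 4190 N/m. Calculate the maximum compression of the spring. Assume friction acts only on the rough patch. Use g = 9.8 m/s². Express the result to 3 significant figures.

x = 0.203 m

Initial energy: E₁ = mgh = (8.00)(9.8)(3.67) = 287.73 J
Friction removes W_f = μ_k mg d = (0.31)(8.00)(9.8)(8.27) = 201.0 J
Energy reaching the spring: E = 287.73 − 201.0 = 86.734 J
At max compression ½kx² = E ⇒ x = √(2E/k) = √(2 × 86.734/4190) = 0.2035 m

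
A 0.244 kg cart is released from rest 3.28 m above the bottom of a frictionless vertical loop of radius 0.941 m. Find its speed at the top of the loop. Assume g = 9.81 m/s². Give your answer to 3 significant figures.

v = 5.24 m/s

Energy conservation: mgh = ½mv_top² + mg(2r)
v_top² = 2g(h − 2r) = 2(9.81)(3.28 − 1.882) = 27.43
v_top = 5.237 m/s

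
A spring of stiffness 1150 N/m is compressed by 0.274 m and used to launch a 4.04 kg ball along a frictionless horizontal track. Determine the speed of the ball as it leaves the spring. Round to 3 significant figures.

Spring PE converts entirely to kinetic energy: ½kx² = ½mv²
v = x√(k/m) = 0.274 × √(1150/4.04) = 4.623 m/s

v = 4.62 m/s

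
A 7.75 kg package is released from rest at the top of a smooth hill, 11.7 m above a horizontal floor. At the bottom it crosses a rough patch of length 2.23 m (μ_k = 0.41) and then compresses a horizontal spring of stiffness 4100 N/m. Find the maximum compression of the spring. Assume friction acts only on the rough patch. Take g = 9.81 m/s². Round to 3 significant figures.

x = 0.632 m

Initial energy: E₁ = mgh = (7.75)(9.81)(11.7) = 889.52 J
Friction removes W_f = μ_k mg d = (0.41)(7.75)(9.81)(2.23) = 69.51 J
Energy reaching the spring: E = 889.52 − 69.51 = 820.01 J
At max compression ½kx² = E ⇒ x = √(2E/k) = √(2 × 820.01/4100) = 0.6325 m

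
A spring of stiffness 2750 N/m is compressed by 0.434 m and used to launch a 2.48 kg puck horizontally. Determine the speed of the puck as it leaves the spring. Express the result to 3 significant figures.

v = 14.5 m/s

Conservation of energy: ½kx² = ½mv²
v = x√(k/m) = 0.434 × √(2750/2.48) = 14.45 m/s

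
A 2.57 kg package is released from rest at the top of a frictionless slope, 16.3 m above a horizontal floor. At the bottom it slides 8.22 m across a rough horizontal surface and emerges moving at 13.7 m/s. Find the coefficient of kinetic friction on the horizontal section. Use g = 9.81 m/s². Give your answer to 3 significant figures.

μ_k = 0.819

Energy at the top = energy at the end + work done against friction:
mgh = ½mv² + μ_k m g d
mgh = 410.95 J; ½mv² = 241.18 J
W_f = 410.95 − 241.18 = 169.8 J
μ_k = W_f/(mg·d) = 169.8/(25.21 × 8.22) = 0.8192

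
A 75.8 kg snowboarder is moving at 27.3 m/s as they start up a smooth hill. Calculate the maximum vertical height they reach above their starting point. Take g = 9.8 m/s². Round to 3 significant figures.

By energy conservation, ½mv² = mgh
h = v²/(2g) = 27.3²/(2 × 9.8) = 38.02 m

h = 38.0 m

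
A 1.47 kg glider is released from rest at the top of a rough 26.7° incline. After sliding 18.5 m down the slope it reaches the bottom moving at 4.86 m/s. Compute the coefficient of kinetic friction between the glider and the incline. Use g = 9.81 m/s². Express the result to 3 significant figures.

Energy balance down the incline: mg L sinθ − ½mv² = μ_k (mg cosθ) L
mgL sinθ = 119.87 J; ½mv² = 17.360 J
W_f = 119.87 − 17.360 = 102.5 J
μ_k = W_f/(mg cosθ · L) = 102.5/(12.88 × 18.5) = 0.4301

μ_k = 0.430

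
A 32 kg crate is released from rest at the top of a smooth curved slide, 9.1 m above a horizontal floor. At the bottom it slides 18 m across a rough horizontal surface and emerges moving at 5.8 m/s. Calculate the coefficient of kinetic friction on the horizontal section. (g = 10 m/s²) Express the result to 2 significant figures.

Energy at the top = energy at the end + work done against friction:
mgh = ½mv² + μ_k m g d
mgh = 2912.0 J; ½mv² = 538.24 J
W_f = 2912.0 − 538.24 = 2374 J
μ_k = W_f/(mg·d) = 2374/(320.0 × 18) = 0.4121

μ_k = 0.41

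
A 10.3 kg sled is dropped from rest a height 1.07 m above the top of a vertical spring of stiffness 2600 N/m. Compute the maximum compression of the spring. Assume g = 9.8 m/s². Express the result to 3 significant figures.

x = 0.330 m

Let x be the compression. The total drop is H + x, and the sled is instantaneously at rest at max compression, so energy conservation gives:
mg(H + x) = ½kx²
½(2600)x² − (10.3)(9.8)x − (10.3)(9.8)(1.07) = 0
1300x² − 100.9x − 108.0 = 0
x = [100.9 + √(10189 + 561630)]/(2 × 1300) = 0.3297 m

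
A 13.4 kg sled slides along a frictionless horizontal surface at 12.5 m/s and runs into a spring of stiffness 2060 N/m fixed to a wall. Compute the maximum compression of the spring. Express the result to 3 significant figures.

x = 1.01 m

All KE is stored as spring PE at maximum compression: ½mv² = ½kx²
x = v√(m/k) = 12.5 × √(13.4/2060) = 1.008 m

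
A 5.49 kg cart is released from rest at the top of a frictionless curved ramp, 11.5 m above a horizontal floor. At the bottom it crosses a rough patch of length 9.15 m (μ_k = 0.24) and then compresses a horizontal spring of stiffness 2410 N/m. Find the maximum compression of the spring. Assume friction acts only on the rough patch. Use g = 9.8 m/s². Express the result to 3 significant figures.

x = 0.645 m

Initial energy: E₁ = mgh = (5.49)(9.8)(11.5) = 618.72 J
Friction removes W_f = μ_k mg d = (0.24)(5.49)(9.8)(9.15) = 118.1 J
Energy reaching the spring: E = 618.72 − 118.1 = 500.57 J
At max compression ½kx² = E ⇒ x = √(2E/k) = √(2 × 500.57/2410) = 0.6445 m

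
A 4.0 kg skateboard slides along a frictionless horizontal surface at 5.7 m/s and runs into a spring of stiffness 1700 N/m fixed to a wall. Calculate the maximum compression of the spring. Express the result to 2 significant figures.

Conservation of energy between contact and max compression: ½mv² = ½kx²
x = v√(m/k) = 5.7 × √(4.0/1700) = 0.2765 m

x = 0.28 m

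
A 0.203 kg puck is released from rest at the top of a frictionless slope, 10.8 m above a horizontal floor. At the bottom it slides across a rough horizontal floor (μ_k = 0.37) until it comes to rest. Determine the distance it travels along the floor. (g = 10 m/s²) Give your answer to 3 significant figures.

d = 29.2 m

Applying the work–energy principle:
At rest all PE has been dissipated by friction: mgh = μ_k m g d
d = h/μ_k = 10.8/0.37 = 29.19 m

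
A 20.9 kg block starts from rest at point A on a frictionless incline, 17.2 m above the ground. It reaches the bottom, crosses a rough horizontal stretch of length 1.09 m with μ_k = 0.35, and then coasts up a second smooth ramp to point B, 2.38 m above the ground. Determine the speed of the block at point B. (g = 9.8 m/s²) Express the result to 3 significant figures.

Energy at A: mgh₁ = (20.9)(9.8)(17.2) = 3522.9 J
Friction loss: W_f = μ_k mg d = 78.14 J
At B: ½mv² + mgh₂ = mgh₁ − W_f
½mv² = 3522.9 − 78.14 − 487.47 = 2957.3 J
v = √(2 × 2957.3/20.9) = 16.82 m/s

v = 16.8 m/s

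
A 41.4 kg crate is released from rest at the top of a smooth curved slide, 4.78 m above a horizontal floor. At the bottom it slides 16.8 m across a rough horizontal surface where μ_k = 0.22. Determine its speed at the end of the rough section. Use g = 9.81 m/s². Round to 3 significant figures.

v = 4.61 m/s

Energy bookkeeping (friction removes W_f = μ_k N d):
mgh = ½mv² + μ_k m g d
W_f = μ_k mg d = (0.22)(41.4)(9.81)(16.8) = 1501 J
½mv² = mgh − W_f = 1941.3 − 1501 = 440.25 J
v = √(2 × 440.25/41.4) = 4.612 m/s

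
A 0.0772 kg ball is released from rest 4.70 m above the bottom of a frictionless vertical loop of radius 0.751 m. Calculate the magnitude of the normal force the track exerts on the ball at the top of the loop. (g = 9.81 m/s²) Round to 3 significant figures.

N = 5.69 N

Energy from release to top (height 2r): mgh = ½mv_top² + mg(2r)
v_top² = 2g(h − 2r) = 2(9.81)(4.70 − 1.502) = 62.745 m²/s²
At the top, both N and weight point toward the centre: N + mg = mv_top²/r
N = m(v_top²/r − g) = 0.0772(62.745/0.751 − 9.81) = 5.693 N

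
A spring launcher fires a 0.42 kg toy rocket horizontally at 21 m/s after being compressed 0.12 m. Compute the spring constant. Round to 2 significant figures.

Spring PE at full compression equals KE at release: ½kx² = ½mv²
k = mv²/x² = (0.42)(21)²/(0.12)² = 12862 N/m

k = 13000 N/m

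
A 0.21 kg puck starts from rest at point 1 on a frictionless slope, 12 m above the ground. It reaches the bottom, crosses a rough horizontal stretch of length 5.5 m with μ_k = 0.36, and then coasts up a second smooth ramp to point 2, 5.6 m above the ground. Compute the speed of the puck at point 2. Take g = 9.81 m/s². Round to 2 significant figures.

v = 9.3 m/s

Energy at 1: mgh₁ = (0.21)(9.81)(12) = 24.721 J
Friction loss: W_f = μ_k mg d = 4.079 J
At 2: ½mv² + mgh₂ = mgh₁ − W_f
½mv² = 24.721 − 4.079 − 11.537 = 9.1056 J
v = √(2 × 9.1056/0.21) = 9.312 m/s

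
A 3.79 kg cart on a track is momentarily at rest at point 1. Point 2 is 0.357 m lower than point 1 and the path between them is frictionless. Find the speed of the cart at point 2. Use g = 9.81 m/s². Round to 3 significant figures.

Equating total energy at the two states: mgh = ½mv²
v = √(2gh) = √(2 × 9.81 × 0.357) = √7.0043 = 2.647 m/s

v = 2.65 m/s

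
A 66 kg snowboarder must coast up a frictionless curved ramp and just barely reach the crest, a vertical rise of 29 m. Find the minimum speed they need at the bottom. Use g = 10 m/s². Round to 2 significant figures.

At the top they are momentarily at rest, so all KE converts to PE: ½mv² = mgh
v = √(2gh) = √(2 × 10 × 29) = 24.08 m/s

v = 24 m/s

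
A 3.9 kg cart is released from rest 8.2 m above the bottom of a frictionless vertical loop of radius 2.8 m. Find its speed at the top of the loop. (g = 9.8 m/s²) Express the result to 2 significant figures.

Energy conservation: mgh = ½mv_top² + mg(2r)
v_top² = 2g(h − 2r) = 2(9.8)(8.2 − 5.600) = 50.96
v_top = 7.139 m/s

v = 7.1 m/s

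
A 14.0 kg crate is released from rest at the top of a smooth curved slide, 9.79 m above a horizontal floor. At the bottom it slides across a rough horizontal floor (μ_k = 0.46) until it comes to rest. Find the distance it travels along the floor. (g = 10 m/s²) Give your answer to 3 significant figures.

Energy at the top = energy at the end + work done against friction:
At rest all PE has been dissipated by friction: mgh = μ_k m g d
d = h/μ_k = 9.79/0.46 = 21.28 m

d = 21.3 m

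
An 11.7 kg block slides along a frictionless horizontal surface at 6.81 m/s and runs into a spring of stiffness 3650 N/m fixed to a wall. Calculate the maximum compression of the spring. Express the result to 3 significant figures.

x = 0.386 m

Conservation of energy between contact and max compression: ½mv² = ½kx²
x = v√(m/k) = 6.81 × √(11.7/3650) = 0.3856 m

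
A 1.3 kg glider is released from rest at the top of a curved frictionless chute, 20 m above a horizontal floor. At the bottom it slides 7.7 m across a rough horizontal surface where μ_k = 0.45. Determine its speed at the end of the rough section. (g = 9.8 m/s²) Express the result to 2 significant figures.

v = 18 m/s

Energy at the top = energy at the end + work done against friction:
mgh = ½mv² + μ_k m g d
W_f = μ_k mg d = (0.45)(1.3)(9.8)(7.7) = 44.14 J
½mv² = mgh − W_f = 254.80 − 44.14 = 210.66 J
v = √(2 × 210.66/1.3) = 18.00 m/s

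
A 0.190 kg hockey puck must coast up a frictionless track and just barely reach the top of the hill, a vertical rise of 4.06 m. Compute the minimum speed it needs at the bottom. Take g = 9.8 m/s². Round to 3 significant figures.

At the top it is momentarily at rest, so all KE converts to PE: ½mv² = mgh
v = √(2gh) = √(2 × 9.8 × 4.06) = 8.921 m/s

v = 8.92 m/s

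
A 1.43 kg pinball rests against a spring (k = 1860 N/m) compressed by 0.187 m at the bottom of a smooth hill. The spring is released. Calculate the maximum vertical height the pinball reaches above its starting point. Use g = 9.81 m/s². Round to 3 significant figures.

All spring PE becomes gravitational PE at the highest point: ½kx² = mgh
h = kx²/(2mg) = (1860)(0.187)²/(2 × 1.43 × 9.81) = 2.318 m

h = 2.32 m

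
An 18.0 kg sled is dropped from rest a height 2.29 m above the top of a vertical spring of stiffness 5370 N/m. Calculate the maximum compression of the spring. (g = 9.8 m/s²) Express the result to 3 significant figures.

x = 0.422 m

Take the reference level at the top of the uncompressed spring. At max compression the sled has fallen H + x and is momentarily at rest:
mg(H + x) = ½kx²
½(5370)x² − (18.0)(9.8)x − (18.0)(9.8)(2.29) = 0
2685x² − 176.4x − 404.0 = 0
x = [176.4 + √(31117 + 4.3385e+06)]/(2 × 2685) = 0.4221 m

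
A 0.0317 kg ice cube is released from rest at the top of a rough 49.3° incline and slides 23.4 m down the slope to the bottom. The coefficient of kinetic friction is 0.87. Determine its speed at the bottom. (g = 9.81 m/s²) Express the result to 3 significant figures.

v = 9.36 m/s

Work–energy: mg(L sinθ) − μ_k(mg cosθ)L = ½mv²
mgh = mgL sinθ = (0.0317)(9.81)(23.4)sin49.3° = 5.5168 J
W_f = μ_k mg cosθ · L = (0.87)(0.0317)(9.81)cos49.3°·23.4 = 4.128 J
½mv² = 5.5168 − 4.128 = 1.3885 J
v = √(2 × 1.3885/0.0317) = 9.360 m/s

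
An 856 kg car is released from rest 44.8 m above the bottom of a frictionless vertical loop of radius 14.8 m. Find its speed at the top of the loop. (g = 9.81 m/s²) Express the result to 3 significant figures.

v = 17.3 m/s

Energy conservation: mgh = ½mv_top² + mg(2r)
v_top² = 2g(h − 2r) = 2(9.81)(44.8 − 29.60) = 298.2
v_top = 17.27 m/s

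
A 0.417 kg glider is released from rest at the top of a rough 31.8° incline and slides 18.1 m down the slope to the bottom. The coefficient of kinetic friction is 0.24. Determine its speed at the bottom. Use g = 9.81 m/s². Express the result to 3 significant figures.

v = 10.7 m/s

Work–energy: mg(L sinθ) − μ_k(mg cosθ)L = ½mv²
mgh = mgL sinθ = (0.417)(9.81)(18.1)sin31.8° = 39.017 J
W_f = μ_k mg cosθ · L = (0.24)(0.417)(9.81)cos31.8°·18.1 = 15.10 J
½mv² = 39.017 − 15.10 = 23.915 J
v = √(2 × 23.915/0.417) = 10.71 m/s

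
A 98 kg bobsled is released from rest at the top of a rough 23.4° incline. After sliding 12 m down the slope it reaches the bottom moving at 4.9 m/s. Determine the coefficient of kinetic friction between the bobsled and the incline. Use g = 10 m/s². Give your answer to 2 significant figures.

Energy balance down the incline: mg L sinθ − ½mv² = μ_k (mg cosθ) L
mgL sinθ = 4670.5 J; ½mv² = 1176.5 J
W_f = 4670.5 − 1176.5 = 3494 J
μ_k = W_f/(mg cosθ · L) = 3494/(899.4 × 12) = 0.3237

μ_k = 0.32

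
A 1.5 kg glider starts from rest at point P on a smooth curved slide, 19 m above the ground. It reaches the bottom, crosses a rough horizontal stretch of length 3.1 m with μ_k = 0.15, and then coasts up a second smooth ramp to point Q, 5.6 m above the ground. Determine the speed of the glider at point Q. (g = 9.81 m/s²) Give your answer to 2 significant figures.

Energy at P: mgh₁ = (1.5)(9.81)(19) = 279.58 J
Friction loss: W_f = μ_k mg d = 6.842 J
At Q: ½mv² + mgh₂ = mgh₁ − W_f
½mv² = 279.58 − 6.842 − 82.404 = 190.34 J
v = √(2 × 190.34/1.5) = 15.93 m/s

v = 16 m/s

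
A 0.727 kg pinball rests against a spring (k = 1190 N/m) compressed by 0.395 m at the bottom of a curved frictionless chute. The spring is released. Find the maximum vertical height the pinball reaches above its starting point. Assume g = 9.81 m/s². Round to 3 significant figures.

h = 13.0 m

At maximum height the pinball is at rest, so ½kx² = mgh
h = kx²/(2mg) = (1190)(0.395)²/(2 × 0.727 × 9.81) = 13.02 m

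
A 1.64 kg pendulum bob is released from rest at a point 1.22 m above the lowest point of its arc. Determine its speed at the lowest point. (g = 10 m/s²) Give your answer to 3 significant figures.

By conservation of mechanical energy, mgh = ½mv²
v = √(2gh) = √(2 × 10 × 1.22) = √24.400 = 4.940 m/s

v = 4.94 m/s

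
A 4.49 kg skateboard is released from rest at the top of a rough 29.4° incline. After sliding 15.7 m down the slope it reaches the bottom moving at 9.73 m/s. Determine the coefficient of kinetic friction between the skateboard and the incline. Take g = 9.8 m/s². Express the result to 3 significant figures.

μ_k = 0.210

The energy dissipated by friction is the PE lost minus the KE gained:
mgL sinθ = 339.13 J; ½mv² = 212.54 J
W_f = 339.13 − 212.54 = 126.6 J
μ_k = W_f/(mg cosθ · L) = 126.6/(38.34 × 15.7) = 0.2103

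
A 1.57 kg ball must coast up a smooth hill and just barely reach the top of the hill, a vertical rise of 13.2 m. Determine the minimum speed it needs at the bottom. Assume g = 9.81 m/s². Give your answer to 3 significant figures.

v = 16.1 m/s

At the top it is momentarily at rest, so all KE converts to PE: ½mv² = mgh
v = √(2gh) = √(2 × 9.81 × 13.2) = 16.09 m/s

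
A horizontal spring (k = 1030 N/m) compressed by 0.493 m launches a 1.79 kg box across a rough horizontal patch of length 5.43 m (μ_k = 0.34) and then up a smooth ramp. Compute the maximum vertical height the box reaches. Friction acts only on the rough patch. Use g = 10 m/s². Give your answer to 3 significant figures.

Spring energy: E₀ = ½kx² = ½(1030)(0.493)² = 125.17 J
Friction: W_f = μ_k mg d = (0.34)(1.79)(10)(5.43) = 33.05 J
Energy at base of ramp: E = 125.17 − 33.05 = 92.123 J
At max height all remaining energy is PE: mgh = E ⇒ h = E/(mg) = 92.123/(1.79 × 10) = 5.147 m

h = 5.15 m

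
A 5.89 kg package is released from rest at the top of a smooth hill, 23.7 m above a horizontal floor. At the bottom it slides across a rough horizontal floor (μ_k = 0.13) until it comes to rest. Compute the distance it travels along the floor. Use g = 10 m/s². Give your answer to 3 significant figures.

d = 182 m

Applying the work–energy principle:
At rest all PE has been dissipated by friction: mgh = μ_k m g d
d = h/μ_k = 23.7/0.13 = 182.3 m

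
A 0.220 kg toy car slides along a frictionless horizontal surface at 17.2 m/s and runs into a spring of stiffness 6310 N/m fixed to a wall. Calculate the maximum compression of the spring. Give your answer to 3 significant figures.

x = 0.102 m

At max compression the car is momentarily at rest: ½mv² = ½kx²
x = v√(m/k) = 17.2 × √(0.220/6310) = 0.1016 m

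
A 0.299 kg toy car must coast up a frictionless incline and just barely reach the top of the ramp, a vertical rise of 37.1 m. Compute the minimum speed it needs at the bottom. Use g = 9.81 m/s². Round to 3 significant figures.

v = 27.0 m/s

At the top it is momentarily at rest, so all KE converts to PE: ½mv² = mgh
v = √(2gh) = √(2 × 9.81 × 37.1) = 26.98 m/s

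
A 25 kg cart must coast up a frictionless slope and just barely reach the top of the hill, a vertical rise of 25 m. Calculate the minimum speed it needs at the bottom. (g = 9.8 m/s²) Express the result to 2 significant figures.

v = 22 m/s

At the top it is momentarily at rest, so all KE converts to PE: ½mv² = mgh
v = √(2gh) = √(2 × 9.8 × 25) = 22.14 m/s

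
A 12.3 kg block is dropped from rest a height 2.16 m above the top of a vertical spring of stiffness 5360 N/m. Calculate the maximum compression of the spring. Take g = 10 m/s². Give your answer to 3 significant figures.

Let x be the compression. The total drop is H + x, and the block is instantaneously at rest at max compression, so energy conservation gives:
mg(H + x) = ½kx²
½(5360)x² − (12.3)(10)x − (12.3)(10)(2.16) = 0
2680x² − 123.0x − 265.7 = 0
x = [123.0 + √(15129 + 2.8481e+06)]/(2 × 2680) = 0.3386 m

x = 0.339 m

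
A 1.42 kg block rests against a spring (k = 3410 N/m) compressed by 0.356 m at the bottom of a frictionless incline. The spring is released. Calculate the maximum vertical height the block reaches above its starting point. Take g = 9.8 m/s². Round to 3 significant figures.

h = 15.5 m

Energy conservation from release to the highest point: ½kx² = mgh
h = kx²/(2mg) = (3410)(0.356)²/(2 × 1.42 × 9.8) = 15.53 m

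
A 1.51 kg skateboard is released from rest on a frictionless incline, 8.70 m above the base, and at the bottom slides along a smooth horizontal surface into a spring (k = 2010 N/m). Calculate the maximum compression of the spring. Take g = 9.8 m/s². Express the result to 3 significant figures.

Gravitational PE at the top equals spring PE at max compression: mgh = ½kx²
x = √(2mgh/k) = √(2 × 1.51 × 9.8 × 8.70 / 2010) = 0.3579 m

x = 0.358 m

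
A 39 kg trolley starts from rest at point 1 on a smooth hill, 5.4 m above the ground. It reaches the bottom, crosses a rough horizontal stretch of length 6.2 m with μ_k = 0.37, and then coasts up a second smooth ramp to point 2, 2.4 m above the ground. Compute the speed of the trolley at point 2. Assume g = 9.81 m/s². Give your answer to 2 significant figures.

Energy at 1: mgh₁ = (39)(9.81)(5.4) = 2066.0 J
Friction loss: W_f = μ_k mg d = 877.7 J
At 2: ½mv² + mgh₂ = mgh₁ − W_f
½mv² = 2066.0 − 877.7 − 918.22 = 270.11 J
v = √(2 × 270.11/39) = 3.722 m/s

v = 3.7 m/s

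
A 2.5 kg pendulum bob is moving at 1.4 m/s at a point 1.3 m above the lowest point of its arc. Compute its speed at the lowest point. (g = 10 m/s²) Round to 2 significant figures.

v = 5.3 m/s

Energy conservation between the two points: ½mv₀² + mgh = ½mv²
v² = v₀² + 2gh = (1.4)² + 2(10)(1.3) = 27.960
v = √27.960 = 5.288 m/s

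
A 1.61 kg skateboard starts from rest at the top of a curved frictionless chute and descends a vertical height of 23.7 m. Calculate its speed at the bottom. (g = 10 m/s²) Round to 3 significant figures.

Equating total energy at the two states: mgh = ½mv²
The mass cancels from both sides.
v = √(2gh) = √(2 × 10 × 23.7) = √474.00 = 21.77 m/s

v = 21.8 m/s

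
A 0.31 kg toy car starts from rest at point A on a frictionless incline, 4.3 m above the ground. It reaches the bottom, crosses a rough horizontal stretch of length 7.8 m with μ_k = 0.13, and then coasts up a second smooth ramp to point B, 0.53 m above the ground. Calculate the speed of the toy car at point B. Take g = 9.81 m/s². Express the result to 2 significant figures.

v = 7.4 m/s

Energy at A: mgh₁ = (0.31)(9.81)(4.3) = 13.077 J
Friction loss: W_f = μ_k mg d = 3.084 J
At B: ½mv² + mgh₂ = mgh₁ − W_f
½mv² = 13.077 − 3.084 − 1.6118 = 8.3813 J
v = √(2 × 8.3813/0.31) = 7.353 m/s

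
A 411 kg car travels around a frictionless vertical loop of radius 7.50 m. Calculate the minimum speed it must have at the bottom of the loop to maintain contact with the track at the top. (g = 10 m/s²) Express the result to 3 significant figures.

At the top: mg = mv_top²/r ⇒ v_top² = gr = 75.00 m²/s²
Energy from bottom to top (height 2r): ½mv_bot² = ½mv_top² + mg(2r)
v_bot² = gr + 4gr = 5gr = 375.0
v_bot = √(5gr) = 19.36 m/s

v = 19.4 m/s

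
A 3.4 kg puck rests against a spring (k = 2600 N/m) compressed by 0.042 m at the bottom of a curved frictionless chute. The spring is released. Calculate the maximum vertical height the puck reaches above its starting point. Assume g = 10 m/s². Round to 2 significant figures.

h = 0.067 m

At maximum height the puck is at rest, so ½kx² = mgh
h = kx²/(2mg) = (2600)(0.042)²/(2 × 3.4 × 10) = 0.06745 m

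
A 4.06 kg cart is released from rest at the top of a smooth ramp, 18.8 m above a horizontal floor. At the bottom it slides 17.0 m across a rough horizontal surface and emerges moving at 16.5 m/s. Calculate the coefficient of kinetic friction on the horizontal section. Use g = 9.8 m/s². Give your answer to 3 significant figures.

Energy at the top = energy at the end + work done against friction:
mgh = ½mv² + μ_k m g d
mgh = 748.01 J; ½mv² = 552.67 J
W_f = 748.01 − 552.67 = 195.3 J
μ_k = W_f/(mg·d) = 195.3/(39.79 × 17.0) = 0.2888

μ_k = 0.289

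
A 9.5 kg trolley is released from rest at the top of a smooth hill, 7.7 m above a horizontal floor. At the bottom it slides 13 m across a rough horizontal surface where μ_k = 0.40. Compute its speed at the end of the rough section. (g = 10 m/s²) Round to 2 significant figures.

Applying the work–energy principle:
mgh = ½mv² + μ_k m g d
W_f = μ_k mg d = (0.40)(9.5)(10)(13) = 494.0 J
½mv² = mgh − W_f = 731.50 − 494.0 = 237.50 J
v = √(2 × 237.50/9.5) = 7.071 m/s

v = 7.1 m/s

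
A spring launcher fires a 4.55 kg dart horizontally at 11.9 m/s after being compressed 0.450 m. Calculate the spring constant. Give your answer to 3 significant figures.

Spring PE at full compression equals KE at release: ½kx² = ½mv²
k = mv²/x² = (4.55)(11.9)²/(0.450)² = 3182 N/m

k = 3180 N/m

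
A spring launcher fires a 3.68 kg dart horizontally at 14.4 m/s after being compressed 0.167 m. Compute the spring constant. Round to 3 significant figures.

½kx² = ½mv²
k = mv²/x² = (3.68)(14.4)²/(0.167)² = 27361 N/m

k = 27400 N/m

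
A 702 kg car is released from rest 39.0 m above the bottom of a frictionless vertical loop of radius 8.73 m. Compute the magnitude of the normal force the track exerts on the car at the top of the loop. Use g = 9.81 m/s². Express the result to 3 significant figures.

N = 27100 N

Energy from release to top (height 2r): mgh = ½mv_top² + mg(2r)
v_top² = 2g(h − 2r) = 2(9.81)(39.0 − 17.46) = 422.61 m²/s²
At the top, both N and weight point toward the centre: N + mg = mv_top²/r
N = m(v_top²/r − g) = 702(422.61/8.73 − 9.81) = 27097 N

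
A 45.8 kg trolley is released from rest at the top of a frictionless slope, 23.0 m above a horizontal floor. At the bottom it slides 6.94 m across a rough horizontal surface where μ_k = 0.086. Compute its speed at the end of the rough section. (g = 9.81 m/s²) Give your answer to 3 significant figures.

v = 21.0 m/s

Energy bookkeeping (friction removes W_f = μ_k N d):
mgh = ½mv² + μ_k m g d
W_f = μ_k mg d = (0.086)(45.8)(9.81)(6.94) = 268.2 J
½mv² = mgh − W_f = 10334 − 268.2 = 10066 J
v = √(2 × 10066/45.8) = 20.97 m/s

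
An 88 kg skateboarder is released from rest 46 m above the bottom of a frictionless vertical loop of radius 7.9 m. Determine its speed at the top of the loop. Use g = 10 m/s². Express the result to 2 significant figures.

Energy conservation: mgh = ½mv_top² + mg(2r)
v_top² = 2g(h − 2r) = 2(10)(46 − 15.80) = 604.0
v_top = 24.58 m/s

v = 25 m/s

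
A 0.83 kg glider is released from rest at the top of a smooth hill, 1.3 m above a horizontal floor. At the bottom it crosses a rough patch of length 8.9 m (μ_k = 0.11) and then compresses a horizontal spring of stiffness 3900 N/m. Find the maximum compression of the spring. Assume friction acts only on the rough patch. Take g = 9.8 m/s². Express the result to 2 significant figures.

x = 0.037 m

Initial energy: E₁ = mgh = (0.83)(9.8)(1.3) = 10.574 J
Friction removes W_f = μ_k mg d = (0.11)(0.83)(9.8)(8.9) = 7.963 J
Energy reaching the spring: E = 10.574 − 7.963 = 2.6110 J
At max compression ½kx² = E ⇒ x = √(2E/k) = √(2 × 2.6110/3900) = 0.03659 m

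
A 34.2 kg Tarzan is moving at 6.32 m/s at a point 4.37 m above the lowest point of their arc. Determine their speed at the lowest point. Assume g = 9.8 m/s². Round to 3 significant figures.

By conservation of mechanical energy, ½mv₀² + mgh = ½mv²
v² = v₀² + 2gh = (6.32)² + 2(9.8)(4.37) = 125.59
v = √125.59 = 11.21 m/s

v = 11.2 m/s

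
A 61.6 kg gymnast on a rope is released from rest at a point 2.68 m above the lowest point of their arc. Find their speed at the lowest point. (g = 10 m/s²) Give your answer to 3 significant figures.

Energy conservation between the two points: mgh = ½mv²
The mass cancels from both sides.
v = √(2gh) = √(2 × 10 × 2.68) = √53.600 = 7.321 m/s

v = 7.32 m/s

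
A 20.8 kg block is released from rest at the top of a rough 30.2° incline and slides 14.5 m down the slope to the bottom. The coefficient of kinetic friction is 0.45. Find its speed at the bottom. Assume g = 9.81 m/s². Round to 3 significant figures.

Work–energy: mg(L sinθ) − μ_k(mg cosθ)L = ½mv²
mgh = mgL sinθ = (20.8)(9.81)(14.5)sin30.2° = 1488.3 J
W_f = μ_k mg cosθ · L = (0.45)(20.8)(9.81)cos30.2°·14.5 = 1151 J
½mv² = 1488.3 − 1151 = 337.58 J
v = √(2 × 337.58/20.8) = 5.697 m/s

v = 5.70 m/s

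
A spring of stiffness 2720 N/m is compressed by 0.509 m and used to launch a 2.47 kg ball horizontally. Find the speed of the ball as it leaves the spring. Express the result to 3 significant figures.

v = 16.9 m/s

Conservation of energy: ½kx² = ½mv²
v = x√(k/m) = 0.509 × √(2720/2.47) = 16.89 m/s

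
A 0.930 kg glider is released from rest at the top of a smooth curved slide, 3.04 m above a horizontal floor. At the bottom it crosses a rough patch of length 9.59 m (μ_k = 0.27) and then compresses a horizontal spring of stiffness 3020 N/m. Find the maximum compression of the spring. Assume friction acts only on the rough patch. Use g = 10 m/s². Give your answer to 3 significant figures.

x = 0.0527 m

Initial energy: E₁ = mgh = (0.930)(10)(3.04) = 28.272 J
Friction removes W_f = μ_k mg d = (0.27)(0.930)(10)(9.59) = 24.08 J
Energy reaching the spring: E = 28.272 − 24.08 = 4.1915 J
At max compression ½kx² = E ⇒ x = √(2E/k) = √(2 × 4.1915/3020) = 0.05269 m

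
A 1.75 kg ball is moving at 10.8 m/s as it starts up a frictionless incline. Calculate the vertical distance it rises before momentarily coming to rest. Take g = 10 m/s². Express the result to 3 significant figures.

h = 5.83 m

Setting KE at the bottom equal to PE gained: ½mv² = mgh
h = v²/(2g) = 10.8²/(2 × 10) = 5.832 m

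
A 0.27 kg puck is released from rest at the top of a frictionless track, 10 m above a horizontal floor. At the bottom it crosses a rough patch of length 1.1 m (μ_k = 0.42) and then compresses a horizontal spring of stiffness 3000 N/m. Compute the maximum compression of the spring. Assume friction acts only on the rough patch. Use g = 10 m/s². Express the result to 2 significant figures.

x = 0.13 m

Initial energy: E₁ = mgh = (0.27)(10)(10) = 27.000 J
Friction removes W_f = μ_k mg d = (0.42)(0.27)(10)(1.1) = 1.247 J
Energy reaching the spring: E = 27.000 − 1.247 = 25.753 J
At max compression ½kx² = E ⇒ x = √(2E/k) = √(2 × 25.753/3000) = 0.1310 m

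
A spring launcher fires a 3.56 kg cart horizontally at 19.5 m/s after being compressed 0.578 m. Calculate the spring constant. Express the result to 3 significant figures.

k = 4050 N/m

Spring PE at full compression equals KE at release: ½kx² = ½mv²
k = mv²/x² = (3.56)(19.5)²/(0.578)² = 4052 N/m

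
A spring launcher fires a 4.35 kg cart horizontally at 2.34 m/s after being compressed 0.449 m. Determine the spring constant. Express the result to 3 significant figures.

½kx² = ½mv²
k = mv²/x² = (4.35)(2.34)²/(0.449)² = 118.1 N/m

k = 118 N/m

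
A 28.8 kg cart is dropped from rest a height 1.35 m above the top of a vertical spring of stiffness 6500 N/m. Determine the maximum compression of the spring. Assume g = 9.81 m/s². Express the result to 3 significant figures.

x = 0.389 m

Let x be the compression. The total drop is H + x, and the cart is instantaneously at rest at max compression, so energy conservation gives:
mg(H + x) = ½kx²
½(6500)x² − (28.8)(9.81)x − (28.8)(9.81)(1.35) = 0
3250x² − 282.5x − 381.4 = 0
x = [282.5 + √(79822 + 4.9584e+06)]/(2 × 3250) = 0.3888 m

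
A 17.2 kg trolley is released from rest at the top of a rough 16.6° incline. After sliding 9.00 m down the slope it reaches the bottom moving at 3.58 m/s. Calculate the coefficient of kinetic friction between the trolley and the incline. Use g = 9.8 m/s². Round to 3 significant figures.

μ_k = 0.222

Energy balance down the incline: mg L sinθ − ½mv² = μ_k (mg cosθ) L
mgL sinθ = 433.40 J; ½mv² = 110.22 J
W_f = 433.40 − 110.22 = 323.2 J
μ_k = W_f/(mg cosθ · L) = 323.2/(161.5 × 9.00) = 0.2223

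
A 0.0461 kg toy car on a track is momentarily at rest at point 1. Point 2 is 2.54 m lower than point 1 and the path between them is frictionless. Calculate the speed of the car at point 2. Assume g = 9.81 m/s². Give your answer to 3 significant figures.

v = 7.06 m/s

Energy conservation between the two points: mgh = ½mv²
The mass cancels from both sides.
v = √(2gh) = √(2 × 9.81 × 2.54) = √49.835 = 7.059 m/s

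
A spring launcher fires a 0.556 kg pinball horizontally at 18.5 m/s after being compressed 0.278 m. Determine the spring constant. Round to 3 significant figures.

Spring PE at full compression equals KE at release: ½kx² = ½mv²
k = mv²/x² = (0.556)(18.5)²/(0.278)² = 2462 N/m

k = 2460 N/m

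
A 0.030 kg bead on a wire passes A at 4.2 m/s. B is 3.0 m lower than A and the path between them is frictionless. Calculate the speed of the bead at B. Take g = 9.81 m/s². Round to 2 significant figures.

v = 8.7 m/s

Energy conservation between the two points: ½mv₀² + mgh = ½mv²
The mass cancels from both sides.
v² = v₀² + 2gh = (4.2)² + 2(9.81)(3.0) = 76.500
v = √76.500 = 8.746 m/s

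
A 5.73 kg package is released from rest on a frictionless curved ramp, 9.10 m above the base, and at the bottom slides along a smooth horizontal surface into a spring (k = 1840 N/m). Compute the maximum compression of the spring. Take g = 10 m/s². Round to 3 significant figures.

Energy conservation (no friction) from release to max compression: mgh = ½kx²
x = √(2mgh/k) = √(2 × 5.73 × 10 × 9.10 / 1840) = 0.7528 m

x = 0.753 m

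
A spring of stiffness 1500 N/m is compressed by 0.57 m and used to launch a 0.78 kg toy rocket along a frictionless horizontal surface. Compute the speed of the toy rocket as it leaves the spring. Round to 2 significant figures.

v = 25 m/s

Spring PE converts entirely to kinetic energy: ½kx² = ½mv²
v = x√(k/m) = 0.57 × √(1500/0.78) = 25.00 m/s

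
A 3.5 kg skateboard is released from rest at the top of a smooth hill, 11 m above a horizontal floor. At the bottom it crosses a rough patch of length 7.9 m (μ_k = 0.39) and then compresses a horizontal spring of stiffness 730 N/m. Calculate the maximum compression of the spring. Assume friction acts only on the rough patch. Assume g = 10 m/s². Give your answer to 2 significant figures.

Initial energy: E₁ = mgh = (3.5)(10)(11) = 385.00 J
Friction removes W_f = μ_k mg d = (0.39)(3.5)(10)(7.9) = 107.8 J
Energy reaching the spring: E = 385.00 − 107.8 = 277.16 J
At max compression ½kx² = E ⇒ x = √(2E/k) = √(2 × 277.16/730) = 0.8714 m

x = 0.87 m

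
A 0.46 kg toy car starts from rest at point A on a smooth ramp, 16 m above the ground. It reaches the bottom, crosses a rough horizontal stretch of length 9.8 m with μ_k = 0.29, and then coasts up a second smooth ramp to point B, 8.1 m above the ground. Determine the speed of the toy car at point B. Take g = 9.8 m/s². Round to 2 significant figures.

Energy at A: mgh₁ = (0.46)(9.8)(16) = 72.128 J
Friction loss: W_f = μ_k mg d = 12.81 J
At B: ½mv² + mgh₂ = mgh₁ − W_f
½mv² = 72.128 − 12.81 − 36.515 = 22.801 J
v = √(2 × 22.801/0.46) = 9.957 m/s

v = 10 m/s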